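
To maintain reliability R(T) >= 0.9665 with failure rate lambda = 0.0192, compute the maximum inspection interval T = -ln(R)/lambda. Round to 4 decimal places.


R_target = 0.9665
lambda = 0.0192
-ln(0.9665) = 0.0341
T = 0.0341 / 0.0192
T = 1.7747

1.7747


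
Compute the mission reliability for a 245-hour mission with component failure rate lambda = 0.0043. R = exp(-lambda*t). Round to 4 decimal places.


lambda = 0.0043
mission_time = 245
lambda * t = 0.0043 * 245 = 1.0535
R = exp(-1.0535)
R = 0.3487

0.3487


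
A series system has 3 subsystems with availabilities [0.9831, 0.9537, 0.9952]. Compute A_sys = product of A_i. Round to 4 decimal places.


Subsystems: [0.9831, 0.9537, 0.9952]
After subsystem 1 (A=0.9831): product = 0.9831
After subsystem 2 (A=0.9537): product = 0.9376
After subsystem 3 (A=0.9952): product = 0.9331
A_sys = 0.9331

0.9331


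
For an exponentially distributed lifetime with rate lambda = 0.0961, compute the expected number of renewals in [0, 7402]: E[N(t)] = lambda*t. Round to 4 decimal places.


lambda = 0.0961
t = 7402
E[N(t)] = lambda * t
E[N(t)] = 0.0961 * 7402
E[N(t)] = 711.3322

711.3322


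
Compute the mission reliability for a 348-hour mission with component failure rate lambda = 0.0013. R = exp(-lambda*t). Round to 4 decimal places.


lambda = 0.0013
mission_time = 348
lambda * t = 0.0013 * 348 = 0.4524
R = exp(-0.4524)
R = 0.6361

0.6361


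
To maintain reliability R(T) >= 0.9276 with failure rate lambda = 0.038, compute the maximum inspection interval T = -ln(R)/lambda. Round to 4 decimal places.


R_target = 0.9276
lambda = 0.038
-ln(0.9276) = 0.0752
T = 0.0752 / 0.038
T = 1.9778

1.9778


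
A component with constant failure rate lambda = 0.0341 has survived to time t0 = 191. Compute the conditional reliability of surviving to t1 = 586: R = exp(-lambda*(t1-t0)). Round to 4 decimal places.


lambda = 0.0341
t0 = 191, t1 = 586
t1 - t0 = 395
lambda * (t1-t0) = 0.0341 * 395 = 13.4695
R = exp(-13.4695)
R = 0.0

0.0


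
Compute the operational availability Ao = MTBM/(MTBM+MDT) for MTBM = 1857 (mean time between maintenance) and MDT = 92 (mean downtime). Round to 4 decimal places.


MTBM = 1857
MDT = 92
MTBM + MDT = 1949
Ao = 1857 / 1949
Ao = 0.9528

0.9528


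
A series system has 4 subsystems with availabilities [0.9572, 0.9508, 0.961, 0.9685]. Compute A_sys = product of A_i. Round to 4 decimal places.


Subsystems: [0.9572, 0.9508, 0.961, 0.9685]
After subsystem 1 (A=0.9572): product = 0.9572
After subsystem 2 (A=0.9508): product = 0.9101
After subsystem 3 (A=0.961): product = 0.8746
After subsystem 4 (A=0.9685): product = 0.8471
A_sys = 0.8471

0.8471


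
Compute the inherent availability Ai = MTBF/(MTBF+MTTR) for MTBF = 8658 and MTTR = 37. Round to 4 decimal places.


MTBF = 8658
MTTR = 37
MTBF + MTTR = 8695
Ai = 8658 / 8695
Ai = 0.9957

0.9957


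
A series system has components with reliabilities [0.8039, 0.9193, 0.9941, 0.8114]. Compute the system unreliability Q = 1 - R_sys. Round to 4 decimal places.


Components: [0.8039, 0.9193, 0.9941, 0.8114]
After component 1: product = 0.8039
After component 2: product = 0.739
After component 3: product = 0.7347
After component 4: product = 0.5961
R_sys = 0.5961
Q = 1 - 0.5961 = 0.4039

0.4039


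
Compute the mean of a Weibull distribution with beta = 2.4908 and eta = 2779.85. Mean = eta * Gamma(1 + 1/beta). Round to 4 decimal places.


beta = 2.4908, eta = 2779.85
1/beta = 0.4015
1 + 1/beta = 1.4015
Gamma(1.4015) = 0.8872
Mean = 2779.85 * 0.8872
Mean = 2466.2394

2466.2394


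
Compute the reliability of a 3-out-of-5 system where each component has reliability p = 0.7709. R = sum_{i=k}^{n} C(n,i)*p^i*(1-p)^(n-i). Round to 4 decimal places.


k = 3, n = 5, p = 0.7709
i=3: C(5,3)=10 * 0.7709^3 * 0.2291^2 = 0.2405
i=4: C(5,4)=5 * 0.7709^4 * 0.2291^1 = 0.4046
i=5: C(5,5)=1 * 0.7709^5 * 0.2291^0 = 0.2723
R = sum of terms = 0.9173

0.9173


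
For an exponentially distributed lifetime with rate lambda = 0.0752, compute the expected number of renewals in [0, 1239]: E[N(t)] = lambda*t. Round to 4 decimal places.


lambda = 0.0752
t = 1239
E[N(t)] = lambda * t
E[N(t)] = 0.0752 * 1239
E[N(t)] = 93.1728

93.1728


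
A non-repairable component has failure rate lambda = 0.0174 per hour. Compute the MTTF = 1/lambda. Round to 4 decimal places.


lambda = 0.0174
MTTF = 1 / 0.0174
MTTF = 57.4713

57.4713


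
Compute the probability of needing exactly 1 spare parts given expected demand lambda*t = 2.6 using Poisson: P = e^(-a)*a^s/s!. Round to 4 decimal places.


a = 2.6, s = 1
e^(-a) = e^(-2.6) = 0.0743
a^s = 2.6^1 = 2.6
s! = 1
P = 0.0743 * 2.6 / 1
P = 0.1931

0.1931


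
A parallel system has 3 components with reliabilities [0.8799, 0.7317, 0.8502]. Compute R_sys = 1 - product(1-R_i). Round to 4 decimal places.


Components: [0.8799, 0.7317, 0.8502]
(1 - 0.8799) = 0.1201, running product = 0.1201
(1 - 0.7317) = 0.2683, running product = 0.0322
(1 - 0.8502) = 0.1498, running product = 0.0048
Product of (1-R_i) = 0.0048
R_sys = 1 - 0.0048 = 0.9952

0.9952


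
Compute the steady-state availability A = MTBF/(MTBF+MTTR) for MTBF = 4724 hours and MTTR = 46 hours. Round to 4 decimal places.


MTBF = 4724
MTTR = 46
MTBF + MTTR = 4770
A = 4724 / 4770
A = 0.9904

0.9904


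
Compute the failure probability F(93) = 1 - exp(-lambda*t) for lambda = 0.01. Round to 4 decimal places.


lambda = 0.01, t = 93
lambda * t = 0.93
exp(-0.93) = 0.3946
F(t) = 1 - 0.3946
F(t) = 0.6054

0.6054


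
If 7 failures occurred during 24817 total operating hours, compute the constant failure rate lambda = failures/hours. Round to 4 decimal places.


failures = 7
total_hours = 24817
lambda = 7 / 24817
lambda = 0.0003

0.0003


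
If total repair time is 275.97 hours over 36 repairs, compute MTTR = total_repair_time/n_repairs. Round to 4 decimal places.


total_repair_time = 275.97
n_repairs = 36
MTTR = 275.97 / 36
MTTR = 7.6658

7.6658


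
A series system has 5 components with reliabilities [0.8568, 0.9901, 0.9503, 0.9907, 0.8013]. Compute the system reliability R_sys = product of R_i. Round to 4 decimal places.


Components: [0.8568, 0.9901, 0.9503, 0.9907, 0.8013]
After component 1 (R=0.8568): product = 0.8568
After component 2 (R=0.9901): product = 0.8483
After component 3 (R=0.9503): product = 0.8062
After component 4 (R=0.9907): product = 0.7987
After component 5 (R=0.8013): product = 0.64
R_sys = 0.64

0.64


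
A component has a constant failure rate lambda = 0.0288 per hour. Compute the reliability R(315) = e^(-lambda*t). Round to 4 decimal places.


lambda = 0.0288
t = 315
lambda * t = 9.072
R(t) = e^(-9.072)
R(t) = 0.0001

0.0001


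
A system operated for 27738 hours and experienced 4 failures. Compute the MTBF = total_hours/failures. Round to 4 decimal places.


total_hours = 27738
failures = 4
MTBF = 27738 / 4
MTBF = 6934.5

6934.5


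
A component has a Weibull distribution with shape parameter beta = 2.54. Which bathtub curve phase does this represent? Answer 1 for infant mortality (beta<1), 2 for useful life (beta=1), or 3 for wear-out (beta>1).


beta = 2.54
Compare beta to 1:
beta < 1 => infant mortality (phase 1)
beta = 1 => useful life (phase 2)
beta > 1 => wear-out (phase 3)
Since beta = 2.54, this is wear-out (increasing failure rate)
Phase = 3

3


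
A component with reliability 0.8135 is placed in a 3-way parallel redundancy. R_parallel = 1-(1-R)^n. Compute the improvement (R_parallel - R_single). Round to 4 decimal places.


R_single = 0.8135, n = 3
1 - R_single = 0.1865
(1 - R_single)^n = 0.1865^3 = 0.0065
R_parallel = 1 - 0.0065 = 0.9935
Improvement = 0.9935 - 0.8135
Improvement = 0.18

0.18


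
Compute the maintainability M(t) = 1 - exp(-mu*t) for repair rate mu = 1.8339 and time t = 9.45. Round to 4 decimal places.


mu = 1.8339, t = 9.45
mu * t = 1.8339 * 9.45 = 17.3304
exp(-17.3304) = 0.0
M(t) = 1 - 0.0
M(t) = 1.0

1.0


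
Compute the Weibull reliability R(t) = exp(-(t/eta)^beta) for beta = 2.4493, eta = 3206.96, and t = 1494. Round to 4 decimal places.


beta = 2.4493, eta = 3206.96, t = 1494
t/eta = 1494 / 3206.96 = 0.4659
(t/eta)^beta = 0.4659^2.4493 = 0.154
R(t) = exp(-0.154)
R(t) = 0.8573

0.8573


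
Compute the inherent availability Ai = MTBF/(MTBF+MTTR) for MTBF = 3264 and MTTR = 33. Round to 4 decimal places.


MTBF = 3264
MTTR = 33
MTBF + MTTR = 3297
Ai = 3264 / 3297
Ai = 0.99

0.99


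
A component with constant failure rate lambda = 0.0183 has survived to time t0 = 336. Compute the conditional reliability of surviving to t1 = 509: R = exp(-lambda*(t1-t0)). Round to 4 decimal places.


lambda = 0.0183
t0 = 336, t1 = 509
t1 - t0 = 173
lambda * (t1-t0) = 0.0183 * 173 = 3.1659
R = exp(-3.1659)
R = 0.0422

0.0422


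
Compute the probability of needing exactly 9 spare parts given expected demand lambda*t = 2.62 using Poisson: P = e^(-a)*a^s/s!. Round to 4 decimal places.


a = 2.62, s = 9
e^(-a) = e^(-2.62) = 0.0728
a^s = 2.62^9 = 5817.1682
s! = 362880
P = 0.0728 * 5817.1682 / 362880
P = 0.0012

0.0012


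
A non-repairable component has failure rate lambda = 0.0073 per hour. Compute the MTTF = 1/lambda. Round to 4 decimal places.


lambda = 0.0073
MTTF = 1 / 0.0073
MTTF = 136.9863

136.9863


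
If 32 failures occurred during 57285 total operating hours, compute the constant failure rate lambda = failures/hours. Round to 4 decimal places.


failures = 32
total_hours = 57285
lambda = 32 / 57285
lambda = 0.0006

0.0006


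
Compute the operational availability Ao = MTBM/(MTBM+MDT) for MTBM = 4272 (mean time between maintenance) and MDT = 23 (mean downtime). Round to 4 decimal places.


MTBM = 4272
MDT = 23
MTBM + MDT = 4295
Ao = 4272 / 4295
Ao = 0.9946

0.9946


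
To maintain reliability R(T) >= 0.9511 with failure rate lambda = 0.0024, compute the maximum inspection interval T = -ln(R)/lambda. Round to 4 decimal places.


R_target = 0.9511
lambda = 0.0024
-ln(0.9511) = 0.0501
T = 0.0501 / 0.0024
T = 20.89

20.89


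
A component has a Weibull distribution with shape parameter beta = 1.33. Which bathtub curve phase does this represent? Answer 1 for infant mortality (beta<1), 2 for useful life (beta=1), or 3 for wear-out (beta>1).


beta = 1.33
Compare beta to 1:
beta < 1 => infant mortality (phase 1)
beta = 1 => useful life (phase 2)
beta > 1 => wear-out (phase 3)
Since beta = 1.33, this is wear-out (increasing failure rate)
Phase = 3

3


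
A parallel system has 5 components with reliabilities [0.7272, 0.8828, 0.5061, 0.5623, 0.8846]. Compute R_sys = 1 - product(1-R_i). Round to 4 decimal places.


Components: [0.7272, 0.8828, 0.5061, 0.5623, 0.8846]
(1 - 0.7272) = 0.2728, running product = 0.2728
(1 - 0.8828) = 0.1172, running product = 0.032
(1 - 0.5061) = 0.4939, running product = 0.0158
(1 - 0.5623) = 0.4377, running product = 0.0069
(1 - 0.8846) = 0.1154, running product = 0.0008
Product of (1-R_i) = 0.0008
R_sys = 1 - 0.0008 = 0.9992

0.9992


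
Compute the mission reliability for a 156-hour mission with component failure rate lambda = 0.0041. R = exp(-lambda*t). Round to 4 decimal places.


lambda = 0.0041
mission_time = 156
lambda * t = 0.0041 * 156 = 0.6396
R = exp(-0.6396)
R = 0.5275

0.5275


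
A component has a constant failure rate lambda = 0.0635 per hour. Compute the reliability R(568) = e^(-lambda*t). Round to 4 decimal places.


lambda = 0.0635
t = 568
lambda * t = 36.068
R(t) = e^(-36.068)
R(t) = 0.0

0.0


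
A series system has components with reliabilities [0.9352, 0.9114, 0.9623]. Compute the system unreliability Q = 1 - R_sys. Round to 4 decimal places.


Components: [0.9352, 0.9114, 0.9623]
After component 1: product = 0.9352
After component 2: product = 0.8523
After component 3: product = 0.8202
R_sys = 0.8202
Q = 1 - 0.8202 = 0.1798

0.1798


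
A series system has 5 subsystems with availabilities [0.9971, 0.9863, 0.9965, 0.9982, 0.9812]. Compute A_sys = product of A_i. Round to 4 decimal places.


Subsystems: [0.9971, 0.9863, 0.9965, 0.9982, 0.9812]
After subsystem 1 (A=0.9971): product = 0.9971
After subsystem 2 (A=0.9863): product = 0.9834
After subsystem 3 (A=0.9965): product = 0.98
After subsystem 4 (A=0.9982): product = 0.9782
After subsystem 5 (A=0.9812): product = 0.9598
A_sys = 0.9598

0.9598


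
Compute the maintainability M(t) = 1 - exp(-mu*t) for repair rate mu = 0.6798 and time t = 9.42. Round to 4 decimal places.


mu = 0.6798, t = 9.42
mu * t = 0.6798 * 9.42 = 6.4037
exp(-6.4037) = 0.0017
M(t) = 1 - 0.0017
M(t) = 0.9983

0.9983


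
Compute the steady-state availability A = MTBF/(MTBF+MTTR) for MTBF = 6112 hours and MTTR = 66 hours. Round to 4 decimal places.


MTBF = 6112
MTTR = 66
MTBF + MTTR = 6178
A = 6112 / 6178
A = 0.9893

0.9893


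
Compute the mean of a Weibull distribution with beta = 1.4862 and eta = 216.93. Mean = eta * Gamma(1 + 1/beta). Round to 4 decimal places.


beta = 1.4862, eta = 216.93
1/beta = 0.6729
1 + 1/beta = 1.6729
Gamma(1.6729) = 0.9038
Mean = 216.93 * 0.9038
Mean = 196.0561

196.0561


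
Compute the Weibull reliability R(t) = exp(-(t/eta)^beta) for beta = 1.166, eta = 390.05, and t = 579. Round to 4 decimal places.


beta = 1.166, eta = 390.05, t = 579
t/eta = 579 / 390.05 = 1.4844
(t/eta)^beta = 1.4844^1.166 = 1.585
R(t) = exp(-1.585)
R(t) = 0.2049

0.2049


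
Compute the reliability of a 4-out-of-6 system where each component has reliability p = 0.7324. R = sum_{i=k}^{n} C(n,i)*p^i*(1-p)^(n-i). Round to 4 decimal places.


k = 4, n = 6, p = 0.7324
i=4: C(6,4)=15 * 0.7324^4 * 0.2676^2 = 0.3091
i=5: C(6,5)=6 * 0.7324^5 * 0.2676^1 = 0.3384
i=6: C(6,6)=1 * 0.7324^6 * 0.2676^0 = 0.1543
R = sum of terms = 0.8018

0.8018


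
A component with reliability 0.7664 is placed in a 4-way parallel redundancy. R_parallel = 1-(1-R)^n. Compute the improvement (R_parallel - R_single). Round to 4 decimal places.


R_single = 0.7664, n = 4
1 - R_single = 0.2336
(1 - R_single)^n = 0.2336^4 = 0.003
R_parallel = 1 - 0.003 = 0.997
Improvement = 0.997 - 0.7664
Improvement = 0.2306

0.2306


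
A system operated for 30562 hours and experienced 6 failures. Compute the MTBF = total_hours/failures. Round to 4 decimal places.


total_hours = 30562
failures = 6
MTBF = 30562 / 6
MTBF = 5093.6667

5093.6667


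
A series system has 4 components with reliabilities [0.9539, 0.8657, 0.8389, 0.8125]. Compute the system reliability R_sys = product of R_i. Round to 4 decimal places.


Components: [0.9539, 0.8657, 0.8389, 0.8125]
After component 1 (R=0.9539): product = 0.9539
After component 2 (R=0.8657): product = 0.8258
After component 3 (R=0.8389): product = 0.6928
After component 4 (R=0.8125): product = 0.5629
R_sys = 0.5629

0.5629


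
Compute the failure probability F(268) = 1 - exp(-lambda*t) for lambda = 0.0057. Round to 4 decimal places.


lambda = 0.0057, t = 268
lambda * t = 1.5276
exp(-1.5276) = 0.2171
F(t) = 1 - 0.2171
F(t) = 0.7829

0.7829


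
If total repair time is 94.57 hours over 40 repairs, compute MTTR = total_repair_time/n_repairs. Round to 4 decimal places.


total_repair_time = 94.57
n_repairs = 40
MTTR = 94.57 / 40
MTTR = 2.3642

2.3642


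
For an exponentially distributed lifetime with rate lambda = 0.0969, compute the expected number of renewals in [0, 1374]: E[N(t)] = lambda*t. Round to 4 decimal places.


lambda = 0.0969
t = 1374
E[N(t)] = lambda * t
E[N(t)] = 0.0969 * 1374
E[N(t)] = 133.1406

133.1406


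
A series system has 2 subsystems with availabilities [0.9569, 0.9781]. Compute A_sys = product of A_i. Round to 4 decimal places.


Subsystems: [0.9569, 0.9781]
After subsystem 1 (A=0.9569): product = 0.9569
After subsystem 2 (A=0.9781): product = 0.9359
A_sys = 0.9359

0.9359


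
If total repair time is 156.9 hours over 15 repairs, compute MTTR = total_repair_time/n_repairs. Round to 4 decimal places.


total_repair_time = 156.9
n_repairs = 15
MTTR = 156.9 / 15
MTTR = 10.46

10.46


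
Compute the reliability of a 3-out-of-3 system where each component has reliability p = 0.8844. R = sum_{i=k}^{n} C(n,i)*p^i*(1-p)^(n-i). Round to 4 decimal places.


k = 3, n = 3, p = 0.8844
i=3: C(3,3)=1 * 0.8844^3 * 0.1156^0 = 0.6917
R = sum of terms = 0.6917

0.6917


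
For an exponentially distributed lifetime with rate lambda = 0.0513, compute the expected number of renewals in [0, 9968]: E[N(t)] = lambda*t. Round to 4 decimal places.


lambda = 0.0513
t = 9968
E[N(t)] = lambda * t
E[N(t)] = 0.0513 * 9968
E[N(t)] = 511.3584

511.3584


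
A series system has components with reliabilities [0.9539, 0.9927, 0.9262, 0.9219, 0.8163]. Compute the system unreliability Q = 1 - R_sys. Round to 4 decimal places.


Components: [0.9539, 0.9927, 0.9262, 0.9219, 0.8163]
After component 1: product = 0.9539
After component 2: product = 0.9469
After component 3: product = 0.8771
After component 4: product = 0.8086
After component 5: product = 0.66
R_sys = 0.66
Q = 1 - 0.66 = 0.34

0.34


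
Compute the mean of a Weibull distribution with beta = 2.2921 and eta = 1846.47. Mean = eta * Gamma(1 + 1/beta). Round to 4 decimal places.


beta = 2.2921, eta = 1846.47
1/beta = 0.4363
1 + 1/beta = 1.4363
Gamma(1.4363) = 0.8859
Mean = 1846.47 * 0.8859
Mean = 1635.7523

1635.7523


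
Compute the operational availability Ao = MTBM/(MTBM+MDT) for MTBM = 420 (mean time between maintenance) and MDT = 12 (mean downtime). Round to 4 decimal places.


MTBM = 420
MDT = 12
MTBM + MDT = 432
Ao = 420 / 432
Ao = 0.9722

0.9722


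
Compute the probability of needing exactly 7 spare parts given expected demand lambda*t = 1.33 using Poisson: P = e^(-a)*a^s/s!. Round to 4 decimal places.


a = 1.33, s = 7
e^(-a) = e^(-1.33) = 0.2645
a^s = 1.33^7 = 7.3614
s! = 5040
P = 0.2645 * 7.3614 / 5040
P = 0.0004

0.0004


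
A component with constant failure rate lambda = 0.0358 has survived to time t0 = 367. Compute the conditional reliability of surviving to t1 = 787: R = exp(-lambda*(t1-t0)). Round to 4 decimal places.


lambda = 0.0358
t0 = 367, t1 = 787
t1 - t0 = 420
lambda * (t1-t0) = 0.0358 * 420 = 15.036
R = exp(-15.036)
R = 0.0

0.0


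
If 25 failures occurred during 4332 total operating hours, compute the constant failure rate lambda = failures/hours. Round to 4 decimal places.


failures = 25
total_hours = 4332
lambda = 25 / 4332
lambda = 0.0058

0.0058


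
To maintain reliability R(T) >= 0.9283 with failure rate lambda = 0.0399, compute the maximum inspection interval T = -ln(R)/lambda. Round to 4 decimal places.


R_target = 0.9283
lambda = 0.0399
-ln(0.9283) = 0.0744
T = 0.0744 / 0.0399
T = 1.8647

1.8647


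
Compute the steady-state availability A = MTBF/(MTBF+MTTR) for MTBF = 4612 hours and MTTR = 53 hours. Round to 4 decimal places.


MTBF = 4612
MTTR = 53
MTBF + MTTR = 4665
A = 4612 / 4665
A = 0.9886

0.9886


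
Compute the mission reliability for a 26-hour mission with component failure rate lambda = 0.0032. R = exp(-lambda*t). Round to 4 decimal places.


lambda = 0.0032
mission_time = 26
lambda * t = 0.0032 * 26 = 0.0832
R = exp(-0.0832)
R = 0.9202

0.9202


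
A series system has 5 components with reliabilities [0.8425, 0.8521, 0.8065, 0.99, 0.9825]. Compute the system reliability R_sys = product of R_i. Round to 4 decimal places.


Components: [0.8425, 0.8521, 0.8065, 0.99, 0.9825]
After component 1 (R=0.8425): product = 0.8425
After component 2 (R=0.8521): product = 0.7179
After component 3 (R=0.8065): product = 0.579
After component 4 (R=0.99): product = 0.5732
After component 5 (R=0.9825): product = 0.5632
R_sys = 0.5632

0.5632


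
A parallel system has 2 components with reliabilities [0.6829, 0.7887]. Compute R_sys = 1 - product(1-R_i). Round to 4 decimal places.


Components: [0.6829, 0.7887]
(1 - 0.6829) = 0.3171, running product = 0.3171
(1 - 0.7887) = 0.2113, running product = 0.067
Product of (1-R_i) = 0.067
R_sys = 1 - 0.067 = 0.933

0.933


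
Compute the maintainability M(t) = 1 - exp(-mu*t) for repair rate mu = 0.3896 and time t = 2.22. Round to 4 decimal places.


mu = 0.3896, t = 2.22
mu * t = 0.3896 * 2.22 = 0.8649
exp(-0.8649) = 0.4211
M(t) = 1 - 0.4211
M(t) = 0.5789

0.5789


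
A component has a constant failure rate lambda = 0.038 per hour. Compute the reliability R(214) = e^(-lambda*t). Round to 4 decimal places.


lambda = 0.038
t = 214
lambda * t = 8.132
R(t) = e^(-8.132)
R(t) = 0.0003

0.0003


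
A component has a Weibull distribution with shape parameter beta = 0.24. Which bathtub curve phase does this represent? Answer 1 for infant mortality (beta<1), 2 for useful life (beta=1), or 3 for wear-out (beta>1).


beta = 0.24
Compare beta to 1:
beta < 1 => infant mortality (phase 1)
beta = 1 => useful life (phase 2)
beta > 1 => wear-out (phase 3)
Since beta = 0.24, this is infant mortality (decreasing failure rate)
Phase = 1

1


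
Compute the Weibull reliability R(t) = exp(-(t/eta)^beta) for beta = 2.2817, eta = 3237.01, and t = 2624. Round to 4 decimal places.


beta = 2.2817, eta = 3237.01, t = 2624
t/eta = 2624 / 3237.01 = 0.8106
(t/eta)^beta = 0.8106^2.2817 = 0.6194
R(t) = exp(-0.6194)
R(t) = 0.5383

0.5383


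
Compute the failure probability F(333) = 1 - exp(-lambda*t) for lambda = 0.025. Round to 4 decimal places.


lambda = 0.025, t = 333
lambda * t = 8.325
exp(-8.325) = 0.0002
F(t) = 1 - 0.0002
F(t) = 0.9998

0.9998


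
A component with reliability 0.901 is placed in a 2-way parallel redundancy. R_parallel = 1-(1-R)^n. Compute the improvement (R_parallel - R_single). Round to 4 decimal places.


R_single = 0.901, n = 2
1 - R_single = 0.099
(1 - R_single)^n = 0.099^2 = 0.0098
R_parallel = 1 - 0.0098 = 0.9902
Improvement = 0.9902 - 0.901
Improvement = 0.0892

0.0892


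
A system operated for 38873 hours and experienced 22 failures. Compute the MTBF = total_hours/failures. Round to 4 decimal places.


total_hours = 38873
failures = 22
MTBF = 38873 / 22
MTBF = 1766.9545

1766.9545


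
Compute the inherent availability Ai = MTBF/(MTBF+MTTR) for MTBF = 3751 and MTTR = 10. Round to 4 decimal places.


MTBF = 3751
MTTR = 10
MTBF + MTTR = 3761
Ai = 3751 / 3761
Ai = 0.9973

0.9973


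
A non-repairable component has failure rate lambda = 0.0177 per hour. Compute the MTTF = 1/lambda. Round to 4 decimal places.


lambda = 0.0177
MTTF = 1 / 0.0177
MTTF = 56.4972

56.4972


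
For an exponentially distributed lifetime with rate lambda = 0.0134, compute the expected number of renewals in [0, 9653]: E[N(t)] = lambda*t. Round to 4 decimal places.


lambda = 0.0134
t = 9653
E[N(t)] = lambda * t
E[N(t)] = 0.0134 * 9653
E[N(t)] = 129.3502

129.3502


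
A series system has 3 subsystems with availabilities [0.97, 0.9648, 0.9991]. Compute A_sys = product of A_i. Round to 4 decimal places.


Subsystems: [0.97, 0.9648, 0.9991]
After subsystem 1 (A=0.97): product = 0.97
After subsystem 2 (A=0.9648): product = 0.9359
After subsystem 3 (A=0.9991): product = 0.935
A_sys = 0.935

0.935


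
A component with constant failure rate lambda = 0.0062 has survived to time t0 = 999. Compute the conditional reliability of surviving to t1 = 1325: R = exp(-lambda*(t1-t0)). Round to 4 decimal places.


lambda = 0.0062
t0 = 999, t1 = 1325
t1 - t0 = 326
lambda * (t1-t0) = 0.0062 * 326 = 2.0212
R = exp(-2.0212)
R = 0.1325

0.1325


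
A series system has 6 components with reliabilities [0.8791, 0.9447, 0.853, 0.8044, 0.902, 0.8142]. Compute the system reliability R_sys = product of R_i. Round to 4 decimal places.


Components: [0.8791, 0.9447, 0.853, 0.8044, 0.902, 0.8142]
After component 1 (R=0.8791): product = 0.8791
After component 2 (R=0.9447): product = 0.8305
After component 3 (R=0.853): product = 0.7084
After component 4 (R=0.8044): product = 0.5698
After component 5 (R=0.902): product = 0.514
After component 6 (R=0.8142): product = 0.4185
R_sys = 0.4185

0.4185


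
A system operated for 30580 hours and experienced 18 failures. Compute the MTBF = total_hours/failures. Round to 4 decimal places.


total_hours = 30580
failures = 18
MTBF = 30580 / 18
MTBF = 1698.8889

1698.8889


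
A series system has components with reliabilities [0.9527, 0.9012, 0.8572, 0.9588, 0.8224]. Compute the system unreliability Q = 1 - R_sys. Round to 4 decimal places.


Components: [0.9527, 0.9012, 0.8572, 0.9588, 0.8224]
After component 1: product = 0.9527
After component 2: product = 0.8586
After component 3: product = 0.736
After component 4: product = 0.7056
After component 5: product = 0.5803
R_sys = 0.5803
Q = 1 - 0.5803 = 0.4197

0.4197


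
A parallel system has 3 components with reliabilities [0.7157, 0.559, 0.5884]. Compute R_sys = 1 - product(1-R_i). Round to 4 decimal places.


Components: [0.7157, 0.559, 0.5884]
(1 - 0.7157) = 0.2843, running product = 0.2843
(1 - 0.559) = 0.441, running product = 0.1254
(1 - 0.5884) = 0.4116, running product = 0.0516
Product of (1-R_i) = 0.0516
R_sys = 1 - 0.0516 = 0.9484

0.9484


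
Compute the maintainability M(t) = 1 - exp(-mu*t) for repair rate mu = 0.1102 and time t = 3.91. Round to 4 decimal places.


mu = 0.1102, t = 3.91
mu * t = 0.1102 * 3.91 = 0.4309
exp(-0.4309) = 0.6499
M(t) = 1 - 0.6499
M(t) = 0.3501

0.3501


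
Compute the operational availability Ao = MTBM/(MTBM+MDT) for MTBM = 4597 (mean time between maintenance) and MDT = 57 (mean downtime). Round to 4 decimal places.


MTBM = 4597
MDT = 57
MTBM + MDT = 4654
Ao = 4597 / 4654
Ao = 0.9878

0.9878


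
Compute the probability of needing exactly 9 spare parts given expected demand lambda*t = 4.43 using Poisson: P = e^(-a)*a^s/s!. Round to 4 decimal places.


a = 4.43, s = 9
e^(-a) = e^(-4.43) = 0.0119
a^s = 4.43^9 = 657103.1302
s! = 362880
P = 0.0119 * 657103.1302 / 362880
P = 0.0216

0.0216


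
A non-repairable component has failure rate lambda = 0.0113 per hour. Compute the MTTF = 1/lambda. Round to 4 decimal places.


lambda = 0.0113
MTTF = 1 / 0.0113
MTTF = 88.4956

88.4956


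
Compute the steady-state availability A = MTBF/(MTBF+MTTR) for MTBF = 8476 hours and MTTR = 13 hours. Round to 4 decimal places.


MTBF = 8476
MTTR = 13
MTBF + MTTR = 8489
A = 8476 / 8489
A = 0.9985

0.9985


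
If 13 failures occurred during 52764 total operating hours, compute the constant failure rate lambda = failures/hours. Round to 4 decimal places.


failures = 13
total_hours = 52764
lambda = 13 / 52764
lambda = 0.0002

0.0002


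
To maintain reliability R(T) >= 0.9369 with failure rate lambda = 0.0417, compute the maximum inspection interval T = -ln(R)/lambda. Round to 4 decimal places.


R_target = 0.9369
lambda = 0.0417
-ln(0.9369) = 0.0652
T = 0.0652 / 0.0417
T = 1.563

1.563


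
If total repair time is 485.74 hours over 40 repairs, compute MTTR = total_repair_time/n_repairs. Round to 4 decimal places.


total_repair_time = 485.74
n_repairs = 40
MTTR = 485.74 / 40
MTTR = 12.1435

12.1435


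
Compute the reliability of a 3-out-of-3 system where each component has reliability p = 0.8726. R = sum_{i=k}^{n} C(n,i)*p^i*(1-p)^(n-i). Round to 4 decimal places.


k = 3, n = 3, p = 0.8726
i=3: C(3,3)=1 * 0.8726^3 * 0.1274^0 = 0.6644
R = sum of terms = 0.6644

0.6644


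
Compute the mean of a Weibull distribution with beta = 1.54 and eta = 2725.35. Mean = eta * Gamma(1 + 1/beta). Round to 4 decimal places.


beta = 1.54, eta = 2725.35
1/beta = 0.6494
1 + 1/beta = 1.6494
Gamma(1.6494) = 0.9
Mean = 2725.35 * 0.9
Mean = 2452.866

2452.866


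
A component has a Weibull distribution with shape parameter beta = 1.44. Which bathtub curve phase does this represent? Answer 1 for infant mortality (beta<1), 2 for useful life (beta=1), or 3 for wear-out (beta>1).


beta = 1.44
Compare beta to 1:
beta < 1 => infant mortality (phase 1)
beta = 1 => useful life (phase 2)
beta > 1 => wear-out (phase 3)
Since beta = 1.44, this is wear-out (increasing failure rate)
Phase = 3

3


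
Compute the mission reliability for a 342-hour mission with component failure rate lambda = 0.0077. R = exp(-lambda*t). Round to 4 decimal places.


lambda = 0.0077
mission_time = 342
lambda * t = 0.0077 * 342 = 2.6334
R = exp(-2.6334)
R = 0.0718

0.0718


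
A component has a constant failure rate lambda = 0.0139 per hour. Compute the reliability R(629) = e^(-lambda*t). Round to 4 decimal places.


lambda = 0.0139
t = 629
lambda * t = 8.7431
R(t) = e^(-8.7431)
R(t) = 0.0002

0.0002


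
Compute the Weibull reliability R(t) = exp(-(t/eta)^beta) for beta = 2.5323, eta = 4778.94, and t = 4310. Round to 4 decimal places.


beta = 2.5323, eta = 4778.94, t = 4310
t/eta = 4310 / 4778.94 = 0.9019
(t/eta)^beta = 0.9019^2.5323 = 0.7699
R(t) = exp(-0.7699)
R(t) = 0.4631

0.4631


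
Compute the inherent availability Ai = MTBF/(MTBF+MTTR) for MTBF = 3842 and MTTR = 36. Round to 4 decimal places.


MTBF = 3842
MTTR = 36
MTBF + MTTR = 3878
Ai = 3842 / 3878
Ai = 0.9907

0.9907


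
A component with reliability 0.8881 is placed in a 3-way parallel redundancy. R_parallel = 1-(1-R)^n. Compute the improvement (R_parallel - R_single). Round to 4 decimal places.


R_single = 0.8881, n = 3
1 - R_single = 0.1119
(1 - R_single)^n = 0.1119^3 = 0.0014
R_parallel = 1 - 0.0014 = 0.9986
Improvement = 0.9986 - 0.8881
Improvement = 0.1105

0.1105


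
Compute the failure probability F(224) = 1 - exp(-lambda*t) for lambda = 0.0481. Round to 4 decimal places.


lambda = 0.0481, t = 224
lambda * t = 10.7744
exp(-10.7744) = 0.0
F(t) = 1 - 0.0
F(t) = 1.0

1.0


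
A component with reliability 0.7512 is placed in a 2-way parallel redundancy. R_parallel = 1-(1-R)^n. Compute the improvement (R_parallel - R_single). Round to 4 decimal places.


R_single = 0.7512, n = 2
1 - R_single = 0.2488
(1 - R_single)^n = 0.2488^2 = 0.0619
R_parallel = 1 - 0.0619 = 0.9381
Improvement = 0.9381 - 0.7512
Improvement = 0.1869

0.1869


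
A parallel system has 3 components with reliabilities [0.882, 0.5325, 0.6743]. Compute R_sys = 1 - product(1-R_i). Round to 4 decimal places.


Components: [0.882, 0.5325, 0.6743]
(1 - 0.882) = 0.118, running product = 0.118
(1 - 0.5325) = 0.4675, running product = 0.0552
(1 - 0.6743) = 0.3257, running product = 0.018
Product of (1-R_i) = 0.018
R_sys = 1 - 0.018 = 0.982

0.982


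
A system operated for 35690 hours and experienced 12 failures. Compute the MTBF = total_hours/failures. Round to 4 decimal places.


total_hours = 35690
failures = 12
MTBF = 35690 / 12
MTBF = 2974.1667

2974.1667


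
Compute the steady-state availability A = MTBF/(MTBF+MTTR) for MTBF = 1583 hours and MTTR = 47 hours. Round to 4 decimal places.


MTBF = 1583
MTTR = 47
MTBF + MTTR = 1630
A = 1583 / 1630
A = 0.9712

0.9712


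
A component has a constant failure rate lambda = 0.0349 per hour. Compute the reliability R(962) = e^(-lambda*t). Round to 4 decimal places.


lambda = 0.0349
t = 962
lambda * t = 33.5738
R(t) = e^(-33.5738)
R(t) = 0.0

0.0


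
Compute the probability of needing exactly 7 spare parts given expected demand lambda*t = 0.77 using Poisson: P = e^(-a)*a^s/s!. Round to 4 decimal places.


a = 0.77, s = 7
e^(-a) = e^(-0.77) = 0.463
a^s = 0.77^7 = 0.1605
s! = 5040
P = 0.463 * 0.1605 / 5040
P = 0.0

0.0


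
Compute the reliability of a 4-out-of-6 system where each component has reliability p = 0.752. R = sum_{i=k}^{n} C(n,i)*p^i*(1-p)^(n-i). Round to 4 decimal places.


k = 4, n = 6, p = 0.752
i=4: C(6,4)=15 * 0.752^4 * 0.248^2 = 0.295
i=5: C(6,5)=6 * 0.752^5 * 0.248^1 = 0.3578
i=6: C(6,6)=1 * 0.752^6 * 0.248^0 = 0.1808
R = sum of terms = 0.8337

0.8337


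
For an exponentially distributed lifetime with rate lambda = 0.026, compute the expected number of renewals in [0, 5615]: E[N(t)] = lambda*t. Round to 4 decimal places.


lambda = 0.026
t = 5615
E[N(t)] = lambda * t
E[N(t)] = 0.026 * 5615
E[N(t)] = 145.99

145.99


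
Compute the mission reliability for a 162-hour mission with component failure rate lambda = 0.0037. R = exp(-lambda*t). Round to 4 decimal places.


lambda = 0.0037
mission_time = 162
lambda * t = 0.0037 * 162 = 0.5994
R = exp(-0.5994)
R = 0.5491

0.5491


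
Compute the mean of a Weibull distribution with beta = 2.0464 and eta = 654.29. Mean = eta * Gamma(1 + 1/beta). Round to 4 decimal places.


beta = 2.0464, eta = 654.29
1/beta = 0.4887
1 + 1/beta = 1.4887
Gamma(1.4887) = 0.8859
Mean = 654.29 * 0.8859
Mean = 579.6445

579.6445


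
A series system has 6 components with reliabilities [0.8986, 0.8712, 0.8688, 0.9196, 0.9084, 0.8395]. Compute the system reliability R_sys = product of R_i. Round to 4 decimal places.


Components: [0.8986, 0.8712, 0.8688, 0.9196, 0.9084, 0.8395]
After component 1 (R=0.8986): product = 0.8986
After component 2 (R=0.8712): product = 0.7829
After component 3 (R=0.8688): product = 0.6801
After component 4 (R=0.9196): product = 0.6255
After component 5 (R=0.9084): product = 0.5682
After component 6 (R=0.8395): product = 0.477
R_sys = 0.477

0.477


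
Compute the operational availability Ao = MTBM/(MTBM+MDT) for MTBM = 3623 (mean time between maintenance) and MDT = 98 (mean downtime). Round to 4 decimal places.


MTBM = 3623
MDT = 98
MTBM + MDT = 3721
Ao = 3623 / 3721
Ao = 0.9737

0.9737


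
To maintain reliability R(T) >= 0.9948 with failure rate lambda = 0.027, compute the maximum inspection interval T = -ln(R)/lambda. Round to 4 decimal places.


R_target = 0.9948
lambda = 0.027
-ln(0.9948) = 0.0052
T = 0.0052 / 0.027
T = 0.1931

0.1931


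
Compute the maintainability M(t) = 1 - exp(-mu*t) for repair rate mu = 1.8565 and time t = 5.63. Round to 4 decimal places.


mu = 1.8565, t = 5.63
mu * t = 1.8565 * 5.63 = 10.4521
exp(-10.4521) = 0.0
M(t) = 1 - 0.0
M(t) = 1.0

1.0


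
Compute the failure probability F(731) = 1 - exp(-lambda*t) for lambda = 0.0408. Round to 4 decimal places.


lambda = 0.0408, t = 731
lambda * t = 29.8248
exp(-29.8248) = 0.0
F(t) = 1 - 0.0
F(t) = 1.0

1.0


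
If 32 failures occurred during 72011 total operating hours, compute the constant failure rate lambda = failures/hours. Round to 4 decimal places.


failures = 32
total_hours = 72011
lambda = 32 / 72011
lambda = 0.0004

0.0004


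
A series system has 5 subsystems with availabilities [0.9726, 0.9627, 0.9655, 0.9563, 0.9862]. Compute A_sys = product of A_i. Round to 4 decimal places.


Subsystems: [0.9726, 0.9627, 0.9655, 0.9563, 0.9862]
After subsystem 1 (A=0.9726): product = 0.9726
After subsystem 2 (A=0.9627): product = 0.9363
After subsystem 3 (A=0.9655): product = 0.904
After subsystem 4 (A=0.9563): product = 0.8645
After subsystem 5 (A=0.9862): product = 0.8526
A_sys = 0.8526

0.8526


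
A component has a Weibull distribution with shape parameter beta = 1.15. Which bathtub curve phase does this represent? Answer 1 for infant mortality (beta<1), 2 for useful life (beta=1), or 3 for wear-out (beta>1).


beta = 1.15
Compare beta to 1:
beta < 1 => infant mortality (phase 1)
beta = 1 => useful life (phase 2)
beta > 1 => wear-out (phase 3)
Since beta = 1.15, this is wear-out (increasing failure rate)
Phase = 3

3


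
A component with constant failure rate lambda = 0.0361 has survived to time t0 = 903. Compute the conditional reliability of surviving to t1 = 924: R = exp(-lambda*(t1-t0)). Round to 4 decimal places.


lambda = 0.0361
t0 = 903, t1 = 924
t1 - t0 = 21
lambda * (t1-t0) = 0.0361 * 21 = 0.7581
R = exp(-0.7581)
R = 0.4686

0.4686


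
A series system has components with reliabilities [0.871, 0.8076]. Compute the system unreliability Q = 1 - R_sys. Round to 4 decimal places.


Components: [0.871, 0.8076]
After component 1: product = 0.871
After component 2: product = 0.7034
R_sys = 0.7034
Q = 1 - 0.7034 = 0.2966

0.2966


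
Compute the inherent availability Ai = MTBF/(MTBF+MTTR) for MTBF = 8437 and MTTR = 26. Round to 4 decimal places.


MTBF = 8437
MTTR = 26
MTBF + MTTR = 8463
Ai = 8437 / 8463
Ai = 0.9969

0.9969


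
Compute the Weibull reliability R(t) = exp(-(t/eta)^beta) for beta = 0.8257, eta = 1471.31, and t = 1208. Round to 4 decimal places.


beta = 0.8257, eta = 1471.31, t = 1208
t/eta = 1208 / 1471.31 = 0.821
(t/eta)^beta = 0.821^0.8257 = 0.8497
R(t) = exp(-0.8497)
R(t) = 0.4275

0.4275


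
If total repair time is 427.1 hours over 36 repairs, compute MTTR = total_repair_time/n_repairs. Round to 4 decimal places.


total_repair_time = 427.1
n_repairs = 36
MTTR = 427.1 / 36
MTTR = 11.8639

11.8639


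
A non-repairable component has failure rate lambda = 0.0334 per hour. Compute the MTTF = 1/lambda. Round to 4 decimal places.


lambda = 0.0334
MTTF = 1 / 0.0334
MTTF = 29.9401

29.9401


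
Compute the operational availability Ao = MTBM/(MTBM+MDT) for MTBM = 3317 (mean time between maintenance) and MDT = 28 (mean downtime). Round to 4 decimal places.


MTBM = 3317
MDT = 28
MTBM + MDT = 3345
Ao = 3317 / 3345
Ao = 0.9916

0.9916


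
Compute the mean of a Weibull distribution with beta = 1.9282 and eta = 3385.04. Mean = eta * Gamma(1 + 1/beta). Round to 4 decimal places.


beta = 1.9282, eta = 3385.04
1/beta = 0.5186
1 + 1/beta = 1.5186
Gamma(1.5186) = 0.887
Mean = 3385.04 * 0.887
Mean = 3002.4361

3002.4361


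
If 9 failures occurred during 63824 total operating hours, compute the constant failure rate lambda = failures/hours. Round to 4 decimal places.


failures = 9
total_hours = 63824
lambda = 9 / 63824
lambda = 0.0001

0.0001


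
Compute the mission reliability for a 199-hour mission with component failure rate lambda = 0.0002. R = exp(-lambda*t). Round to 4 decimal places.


lambda = 0.0002
mission_time = 199
lambda * t = 0.0002 * 199 = 0.0398
R = exp(-0.0398)
R = 0.961

0.961


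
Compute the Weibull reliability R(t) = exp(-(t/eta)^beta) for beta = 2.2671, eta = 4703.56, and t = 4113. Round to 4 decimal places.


beta = 2.2671, eta = 4703.56, t = 4113
t/eta = 4113 / 4703.56 = 0.8744
(t/eta)^beta = 0.8744^2.2671 = 0.7377
R(t) = exp(-0.7377)
R(t) = 0.4782

0.4782


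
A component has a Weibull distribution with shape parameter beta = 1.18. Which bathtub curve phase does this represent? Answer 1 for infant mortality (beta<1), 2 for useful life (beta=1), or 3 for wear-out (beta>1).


beta = 1.18
Compare beta to 1:
beta < 1 => infant mortality (phase 1)
beta = 1 => useful life (phase 2)
beta > 1 => wear-out (phase 3)
Since beta = 1.18, this is wear-out (increasing failure rate)
Phase = 3

3


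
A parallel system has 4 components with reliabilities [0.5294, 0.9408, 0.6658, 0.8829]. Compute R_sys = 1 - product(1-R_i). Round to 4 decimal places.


Components: [0.5294, 0.9408, 0.6658, 0.8829]
(1 - 0.5294) = 0.4706, running product = 0.4706
(1 - 0.9408) = 0.0592, running product = 0.0279
(1 - 0.6658) = 0.3342, running product = 0.0093
(1 - 0.8829) = 0.1171, running product = 0.0011
Product of (1-R_i) = 0.0011
R_sys = 1 - 0.0011 = 0.9989

0.9989


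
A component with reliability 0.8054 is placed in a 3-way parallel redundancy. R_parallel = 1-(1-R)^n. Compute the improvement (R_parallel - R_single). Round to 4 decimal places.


R_single = 0.8054, n = 3
1 - R_single = 0.1946
(1 - R_single)^n = 0.1946^3 = 0.0074
R_parallel = 1 - 0.0074 = 0.9926
Improvement = 0.9926 - 0.8054
Improvement = 0.1872

0.1872


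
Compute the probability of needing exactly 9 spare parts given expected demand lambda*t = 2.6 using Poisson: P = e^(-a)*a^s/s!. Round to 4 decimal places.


a = 2.6, s = 9
e^(-a) = e^(-2.6) = 0.0743
a^s = 2.6^9 = 5429.5037
s! = 362880
P = 0.0743 * 5429.5037 / 362880
P = 0.0011

0.0011


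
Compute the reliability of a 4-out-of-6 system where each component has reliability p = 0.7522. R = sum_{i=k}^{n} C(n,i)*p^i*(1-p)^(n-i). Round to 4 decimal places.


k = 4, n = 6, p = 0.7522
i=4: C(6,4)=15 * 0.7522^4 * 0.2478^2 = 0.2949
i=5: C(6,5)=6 * 0.7522^5 * 0.2478^1 = 0.358
i=6: C(6,6)=1 * 0.7522^6 * 0.2478^0 = 0.1811
R = sum of terms = 0.834

0.834
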